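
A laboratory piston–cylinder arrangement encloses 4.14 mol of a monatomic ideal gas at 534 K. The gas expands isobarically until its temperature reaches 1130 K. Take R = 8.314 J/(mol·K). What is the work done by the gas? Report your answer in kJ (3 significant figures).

W ≈ 20.5 kJ

Isobaric: W = P ΔV = nR ΔT.
W = (4.14)(8.314)(1130 − 534) = 20514 J.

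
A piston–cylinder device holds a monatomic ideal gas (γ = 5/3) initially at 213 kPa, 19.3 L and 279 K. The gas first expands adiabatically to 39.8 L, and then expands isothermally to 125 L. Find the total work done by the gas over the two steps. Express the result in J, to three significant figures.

Step 1 (adiabatic): W = (P₁V₁ − P₂V₂)/(γ−1) = (4111 − 2537)/0.667 = 2360 J.
After step 1: P = 63.75 kPa, V = 39.8 L, T = 172.2 K.
Step 2 (isothermal): W = P₁V₁ ln(V₂/V₁) = (2537) ln(125/39.8) = 2904 J.
W_total = 2360 + 2904 = 5264 J.

W_total ≈ 5260 J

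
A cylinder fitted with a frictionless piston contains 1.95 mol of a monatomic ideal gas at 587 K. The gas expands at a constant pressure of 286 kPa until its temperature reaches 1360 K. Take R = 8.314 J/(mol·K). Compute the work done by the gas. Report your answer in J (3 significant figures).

Isobaric: W = P ΔV = nR ΔT.
W = (1.95)(8.314)(1360 − 587) = 12532 J.

W ≈ 12500 J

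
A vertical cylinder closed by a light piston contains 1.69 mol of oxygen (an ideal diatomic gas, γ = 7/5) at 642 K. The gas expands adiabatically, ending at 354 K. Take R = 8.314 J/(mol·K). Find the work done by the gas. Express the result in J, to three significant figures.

W ≈ 10100 J

Adiabatic ⇒ Q = 0, so W_by = −ΔU = nCᵥ(T₁ − T₂).
Cᵥ = 5R/2 = 20.79 J/(mol·K).
W = (1.69)(20.79)(642 − 354) = 10116 J.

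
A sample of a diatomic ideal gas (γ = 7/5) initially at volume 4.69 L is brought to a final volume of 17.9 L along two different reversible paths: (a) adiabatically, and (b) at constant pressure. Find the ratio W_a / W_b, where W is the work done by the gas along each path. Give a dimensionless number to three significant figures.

Path (a) adiabatic: W = P₁V₁(1 − (V₁/V₂)^(γ−1))/(γ−1) → W_a/(P₁V₁) = 1.037.
Path (b) isobaric: W = P₁(V₂ − V₁) → W_b/(P₁V₁) = 2.817.
W_a / W_b = 1.037 / 2.817 = 0.3681.

W_a / W_b ≈ 0.368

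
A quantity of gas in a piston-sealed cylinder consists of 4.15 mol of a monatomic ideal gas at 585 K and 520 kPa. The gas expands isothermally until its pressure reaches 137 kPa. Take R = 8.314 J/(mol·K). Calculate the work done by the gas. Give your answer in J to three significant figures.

Isothermal process: W = nRT ln(V₂/V₁) = nRT ln(P₁/P₂).
W = (4.15)(8.314)(585) × ln(520/137)
  = 20184 × ln(3.796) = 20184 × 1.334
W_by_gas = 26923 J.

W ≈ 26900 J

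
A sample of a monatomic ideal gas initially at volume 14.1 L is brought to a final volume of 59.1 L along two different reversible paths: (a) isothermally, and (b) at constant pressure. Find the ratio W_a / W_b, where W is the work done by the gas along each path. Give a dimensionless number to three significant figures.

Path (a) isothermal: W = P₁V₁ ln(V₂/V₁) → W_a/(P₁V₁) = 1.433.
Path (b) isobaric: W = P₁(V₂ − V₁) → W_b/(P₁V₁) = 3.191.
W_a / W_b = 1.433 / 3.191 = 0.449.

W_a / W_b ≈ 0.449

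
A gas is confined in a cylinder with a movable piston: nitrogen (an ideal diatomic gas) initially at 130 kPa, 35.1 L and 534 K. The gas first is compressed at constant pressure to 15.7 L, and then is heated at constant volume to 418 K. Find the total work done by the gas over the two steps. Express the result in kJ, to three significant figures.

Step 1 (isobaric): W = PΔV = (130 kPa)(15.7 − 35.1 L) = -2522 J.
Step 2 (isochoric): W = 0 (constant volume).
W_total = -2522 + 0 = -2522 J.

W_total ≈ -2.52 kJ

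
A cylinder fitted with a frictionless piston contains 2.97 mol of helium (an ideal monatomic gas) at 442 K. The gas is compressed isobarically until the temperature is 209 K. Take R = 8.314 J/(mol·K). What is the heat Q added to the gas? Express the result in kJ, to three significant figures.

Isobaric: W = nRΔT = (2.97)(8.314)(-233) = -5753 J.
ΔU = nCᵥΔT with Cᵥ = 3R/2: ΔU = (2.97)(12.47)(-233) = -8630 J.
Q = ΔU + W = -8630 − 5753 = -14383 J.

Q ≈ -14.4 kJ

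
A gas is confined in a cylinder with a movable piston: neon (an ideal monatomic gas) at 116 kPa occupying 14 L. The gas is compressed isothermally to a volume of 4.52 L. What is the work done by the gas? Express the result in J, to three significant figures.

W ≈ -1840 J

Isothermal: W = nRT ln(V₂/V₁) = P₁V₁ ln(V₂/V₁).
P₁V₁ = (116 kPa)(14 L) = 1624 J.
W = 1624 × ln(4.52/14) = 1624 × -1.131
W_by_gas = -1836 J.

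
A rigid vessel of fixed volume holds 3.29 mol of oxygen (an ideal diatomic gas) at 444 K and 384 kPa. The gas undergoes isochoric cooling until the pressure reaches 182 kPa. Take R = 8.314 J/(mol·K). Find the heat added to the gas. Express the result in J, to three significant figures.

Constant volume ⇒ W = 0, so Q = ΔU = nCᵥΔT with Cᵥ = 5R/2 = 20.79 J/(mol·K).
At constant V, T₂/T₁ = P₂/P₁ ⇒ ΔT = T₁(P₂/P₁ − 1) = 444·(182/384 − 1) = -233.6 K.
ΔU = (3.29)(20.79)(-233.6) = -15972 J.

Q ≈ -16000 J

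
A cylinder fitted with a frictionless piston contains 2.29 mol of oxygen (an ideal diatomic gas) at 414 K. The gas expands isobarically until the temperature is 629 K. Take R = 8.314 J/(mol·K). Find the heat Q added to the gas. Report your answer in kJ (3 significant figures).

Isobaric: W = nRΔT = (2.29)(8.314)(215) = 4093 J.
ΔU = nCᵥΔT with Cᵥ = 5R/2: ΔU = (2.29)(20.79)(215) = 10233 J.
Q = ΔU + W = 10233 + 4093 = 14327 J.

Q ≈ 14.3 kJ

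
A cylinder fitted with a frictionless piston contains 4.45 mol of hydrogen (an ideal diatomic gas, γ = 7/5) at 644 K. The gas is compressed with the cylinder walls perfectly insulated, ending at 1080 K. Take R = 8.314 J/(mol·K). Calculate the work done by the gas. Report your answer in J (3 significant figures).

W ≈ -40300 J

Adiabatic ⇒ Q = 0, so W_by = −ΔU = nCᵥ(T₁ − T₂).
Cᵥ = 5R/2 = 20.79 J/(mol·K).
W = (4.45)(20.79)(644 − 1080) = -40327 J.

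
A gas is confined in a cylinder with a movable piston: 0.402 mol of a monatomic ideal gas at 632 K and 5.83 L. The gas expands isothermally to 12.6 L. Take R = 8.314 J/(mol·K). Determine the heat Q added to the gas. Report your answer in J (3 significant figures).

Q ≈ 1630 J

Isothermal ⇒ ΔU = 0, so Q = W = nRT ln(V₂/V₁).
Q = (0.402)(8.314)(632) ln(12.6/5.83) = 2112 × 0.7707 = 1628 J.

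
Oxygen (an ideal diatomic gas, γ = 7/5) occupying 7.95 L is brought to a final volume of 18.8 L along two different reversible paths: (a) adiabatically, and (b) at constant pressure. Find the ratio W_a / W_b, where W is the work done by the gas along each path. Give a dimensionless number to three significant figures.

W_a / W_b ≈ 0.534

Path (a) adiabatic: W = P₁V₁(1 − (V₁/V₂)^(γ−1))/(γ−1) → W_a/(P₁V₁) = 0.7282.
Path (b) isobaric: W = P₁(V₂ − V₁) → W_b/(P₁V₁) = 1.365.
W_a / W_b = 0.7282 / 1.365 = 0.5335.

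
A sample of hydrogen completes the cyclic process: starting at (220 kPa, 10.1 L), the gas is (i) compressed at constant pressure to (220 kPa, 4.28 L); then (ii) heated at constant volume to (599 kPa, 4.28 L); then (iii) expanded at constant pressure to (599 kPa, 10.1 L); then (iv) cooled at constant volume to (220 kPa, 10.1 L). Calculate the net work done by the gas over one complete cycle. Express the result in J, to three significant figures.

Constant-volume legs do no work.
W(i) = (220)(4.28 − 10.1) = -1280 J; W(iii) = (599)(10.1 − 4.28) = 3486 J.
W_net = -1280 + 3486 = 2206 J (the clockwise enclosed area).

W_net ≈ 2210 J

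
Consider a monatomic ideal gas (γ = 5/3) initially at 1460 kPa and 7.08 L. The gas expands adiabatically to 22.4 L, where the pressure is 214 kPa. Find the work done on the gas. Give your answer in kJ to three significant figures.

W ≈ -8.31 kJ

Adiabatic: W = (P₁V₁ − P₂V₂)/(γ − 1) with γ = 5/3.
P₁V₁ = 10337 J, P₂V₂ = 4794 J.
W = (10337 − 4794) / 0.6667 = 8315 J.
Work on gas = −W_by = -8315 J.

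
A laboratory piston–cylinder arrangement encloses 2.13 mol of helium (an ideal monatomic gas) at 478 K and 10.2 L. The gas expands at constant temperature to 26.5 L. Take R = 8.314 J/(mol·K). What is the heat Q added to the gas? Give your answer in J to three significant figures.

Q ≈ 8080 J

Isothermal ⇒ ΔU = 0, so Q = W = nRT ln(V₂/V₁).
Q = (2.13)(8.314)(478) ln(26.5/10.2) = 8465 × 0.9548 = 8082 J.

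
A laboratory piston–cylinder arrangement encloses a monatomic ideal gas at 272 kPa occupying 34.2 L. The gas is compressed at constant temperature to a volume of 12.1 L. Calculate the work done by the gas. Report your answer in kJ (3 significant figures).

W ≈ -9.67 kJ

Isothermal: W = nRT ln(V₂/V₁) = P₁V₁ ln(V₂/V₁).
P₁V₁ = (272 kPa)(34.2 L) = 9302 J.
W = 9302 × ln(12.1/34.2) = 9302 × -1.039
W_by_gas = -9665 J.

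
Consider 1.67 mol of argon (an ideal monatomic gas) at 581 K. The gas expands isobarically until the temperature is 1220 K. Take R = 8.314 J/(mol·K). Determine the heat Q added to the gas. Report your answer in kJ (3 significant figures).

Isobaric: W = nRΔT = (1.67)(8.314)(639) = 8872 J.
ΔU = nCᵥΔT with Cᵥ = 3R/2: ΔU = (1.67)(12.47)(639) = 13308 J.
Q = ΔU + W = 13308 + 8872 = 22180 J.

Q ≈ 22.2 kJ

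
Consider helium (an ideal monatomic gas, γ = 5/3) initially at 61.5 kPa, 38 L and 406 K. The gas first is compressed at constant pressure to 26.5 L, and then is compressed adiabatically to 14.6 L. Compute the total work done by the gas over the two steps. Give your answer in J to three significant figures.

Step 1 (isobaric): W = PΔV = (61.5 kPa)(26.5 − 38 L) = -707.2 J.
After step 1: P = 61.5 kPa, V = 26.5 L, T = 283.1 K.
Step 2 (adiabatic): W = (P₁V₁ − P₂V₂)/(γ−1) = (1630 − 2425)/0.667 = -1193 J.
W_total = -707.2 − 1193 = -1900 J.

W_total ≈ -1900 J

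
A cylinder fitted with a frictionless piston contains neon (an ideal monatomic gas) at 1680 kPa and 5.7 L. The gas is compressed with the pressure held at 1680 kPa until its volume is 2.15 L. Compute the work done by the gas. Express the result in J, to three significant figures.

Isobaric: W = P ΔV.
W = (1680 kPa)(2.15 − 5.7 L) = (1680)(-3.55) = -5964 J.

W ≈ -5960 J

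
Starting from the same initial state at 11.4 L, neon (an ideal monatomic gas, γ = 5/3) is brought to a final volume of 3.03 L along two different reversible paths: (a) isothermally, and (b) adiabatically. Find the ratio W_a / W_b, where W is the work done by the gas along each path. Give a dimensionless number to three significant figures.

W_a / W_b ≈ 0.623

Path (a) isothermal: W = P₁V₁ ln(V₂/V₁) → W_a/(P₁V₁) = -1.325.
Path (b) adiabatic: W = P₁V₁(1 − (V₁/V₂)^(γ−1))/(γ−1) → W_b/(P₁V₁) = -2.129.
W_a / W_b = -1.325 / -2.129 = 0.6225.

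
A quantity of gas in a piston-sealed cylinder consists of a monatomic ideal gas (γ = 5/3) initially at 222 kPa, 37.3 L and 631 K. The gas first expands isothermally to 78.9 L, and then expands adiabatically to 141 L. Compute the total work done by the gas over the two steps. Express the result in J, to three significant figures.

Step 1 (isothermal): W = P₁V₁ ln(V₂/V₁) = (8281) ln(78.9/37.3) = 6204 J.
After step 1: P = 105 kPa, V = 78.9 L, T = 631 K.
Step 2 (adiabatic): W = (P₁V₁ − P₂V₂)/(γ−1) = (8281 − 5623)/0.667 = 3986 J.
W_total = 6204 + 3986 = 10190 J.

W_total ≈ 10200 J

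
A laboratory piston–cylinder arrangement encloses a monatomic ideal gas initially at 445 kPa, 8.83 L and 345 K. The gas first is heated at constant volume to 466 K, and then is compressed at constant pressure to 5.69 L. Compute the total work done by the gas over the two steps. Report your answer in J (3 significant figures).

Step 1 (isochoric): W = 0 (constant volume).
After step 1: P = 601.1 kPa (V unchanged).
Step 2 (isobaric): W = PΔV = (601.1 kPa)(5.69 − 8.83 L) = -1887 J.
W_total = 0 − 1887 = -1887 J.

W_total ≈ -1890 J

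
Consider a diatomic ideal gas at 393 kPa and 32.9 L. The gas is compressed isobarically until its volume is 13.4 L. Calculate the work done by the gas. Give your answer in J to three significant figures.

Isobaric: W = P ΔV.
W = (393 kPa)(13.4 − 32.9 L) = (393)(-19.5) = -7664 J.

W ≈ -7660 J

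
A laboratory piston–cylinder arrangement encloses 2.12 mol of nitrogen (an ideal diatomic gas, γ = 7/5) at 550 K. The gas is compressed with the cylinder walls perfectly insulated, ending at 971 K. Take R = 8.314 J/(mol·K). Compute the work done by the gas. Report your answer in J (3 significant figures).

W ≈ -18600 J

Adiabatic ⇒ Q = 0, so W_by = −ΔU = nCᵥ(T₁ − T₂).
Cᵥ = 5R/2 = 20.79 J/(mol·K).
W = (2.12)(20.79)(550 − 971) = -18551 J.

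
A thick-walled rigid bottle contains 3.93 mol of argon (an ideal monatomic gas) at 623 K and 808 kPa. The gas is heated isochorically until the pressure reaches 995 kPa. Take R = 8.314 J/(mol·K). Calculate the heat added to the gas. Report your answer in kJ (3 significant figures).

Constant volume ⇒ W = 0, so Q = ΔU = nCᵥΔT with Cᵥ = 3R/2 = 12.47 J/(mol·K).
At constant V, T₂/T₁ = P₂/P₁ ⇒ ΔT = T₁(P₂/P₁ − 1) = 623·(995/808 − 1) = 144.2 K.
ΔU = (3.93)(12.47)(144.2) = 7067 J.

Q ≈ 7.07 kJ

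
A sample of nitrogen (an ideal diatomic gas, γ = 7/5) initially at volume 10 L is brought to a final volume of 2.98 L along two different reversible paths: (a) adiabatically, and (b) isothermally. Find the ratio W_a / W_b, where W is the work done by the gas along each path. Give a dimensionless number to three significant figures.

Path (a) adiabatic: W = P₁V₁(1 − (V₁/V₂)^(γ−1))/(γ−1) → W_a/(P₁V₁) = -1.557.
Path (b) isothermal: W = P₁V₁ ln(V₂/V₁) → W_b/(P₁V₁) = -1.211.
W_a / W_b = -1.557 / -1.211 = 1.286.

W_a / W_b ≈ 1.29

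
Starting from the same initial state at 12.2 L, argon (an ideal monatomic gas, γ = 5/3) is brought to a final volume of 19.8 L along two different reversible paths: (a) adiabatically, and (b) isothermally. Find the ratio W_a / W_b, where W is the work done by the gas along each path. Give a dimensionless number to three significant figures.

Path (a) adiabatic: W = P₁V₁(1 − (V₁/V₂)^(γ−1))/(γ−1) → W_a/(P₁V₁) = 0.4139.
Path (b) isothermal: W = P₁V₁ ln(V₂/V₁) → W_b/(P₁V₁) = 0.4842.
W_a / W_b = 0.4139 / 0.4842 = 0.8546.

W_a / W_b ≈ 0.855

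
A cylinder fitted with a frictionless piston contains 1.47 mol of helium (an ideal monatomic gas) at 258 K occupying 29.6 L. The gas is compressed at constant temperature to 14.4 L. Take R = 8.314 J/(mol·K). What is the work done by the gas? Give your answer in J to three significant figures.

Isothermal: W = nRT ln(V₂/V₁).
W = (1.47)(8.314)(258) × ln(14.4/29.6)
  = 3153 × -0.7205
W_by_gas = -2272 J.

W ≈ -2270 J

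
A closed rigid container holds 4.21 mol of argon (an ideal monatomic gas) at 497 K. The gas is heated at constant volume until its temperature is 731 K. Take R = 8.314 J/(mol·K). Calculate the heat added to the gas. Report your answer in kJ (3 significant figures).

Q ≈ 12.3 kJ

Constant volume ⇒ W = 0, so Q = ΔU = nCᵥΔT with Cᵥ = 3R/2 = 12.47 J/(mol·K).
ΔU = (4.21)(12.47)(731 − 497) = 12286 J.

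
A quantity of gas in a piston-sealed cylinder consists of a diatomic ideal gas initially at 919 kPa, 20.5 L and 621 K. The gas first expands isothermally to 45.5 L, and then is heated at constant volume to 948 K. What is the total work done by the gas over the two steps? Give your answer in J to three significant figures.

Step 1 (isothermal): W = P₁V₁ ln(V₂/V₁) = (18840) ln(45.5/20.5) = 15020 J.
Step 2 (isochoric): W = 0 (constant volume).
W_total = 15020 + 0 = 15020 J.

W_total ≈ 15000 J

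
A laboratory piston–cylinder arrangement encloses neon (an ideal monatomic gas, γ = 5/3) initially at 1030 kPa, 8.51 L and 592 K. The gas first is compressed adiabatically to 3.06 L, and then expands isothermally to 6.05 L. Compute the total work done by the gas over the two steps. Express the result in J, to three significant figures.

W_total ≈ -1040 J

Step 1 (adiabatic): W = (P₁V₁ − P₂V₂)/(γ−1) = (8765 − 17334)/0.667 = -12853 J.
After step 1: P = 5665 kPa, V = 3.06 L, T = 1171 K.
Step 2 (isothermal): W = P₁V₁ ln(V₂/V₁) = (17334) ln(6.05/3.06) = 11816 J.
W_total = -12853 + 11816 = -1038 J.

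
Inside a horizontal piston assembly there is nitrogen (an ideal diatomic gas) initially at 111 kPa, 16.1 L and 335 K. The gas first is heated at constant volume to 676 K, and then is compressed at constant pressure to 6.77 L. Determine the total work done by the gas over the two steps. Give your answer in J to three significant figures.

W_total ≈ -2090 J

Step 1 (isochoric): W = 0 (constant volume).
After step 1: P = 224 kPa (V unchanged).
Step 2 (isobaric): W = PΔV = (224 kPa)(6.77 − 16.1 L) = -2090 J.
W_total = 0 − 2090 = -2090 J.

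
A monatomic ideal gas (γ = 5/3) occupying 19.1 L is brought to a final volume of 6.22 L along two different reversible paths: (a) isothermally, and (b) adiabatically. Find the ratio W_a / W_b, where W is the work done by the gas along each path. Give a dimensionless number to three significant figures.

W_a / W_b ≈ 0.672

Path (a) isothermal: W = P₁V₁ ln(V₂/V₁) → W_a/(P₁V₁) = -1.122.
Path (b) adiabatic: W = P₁V₁(1 − (V₁/V₂)^(γ−1))/(γ−1) → W_b/(P₁V₁) = -1.669.
W_a / W_b = -1.122 / -1.669 = 0.6722.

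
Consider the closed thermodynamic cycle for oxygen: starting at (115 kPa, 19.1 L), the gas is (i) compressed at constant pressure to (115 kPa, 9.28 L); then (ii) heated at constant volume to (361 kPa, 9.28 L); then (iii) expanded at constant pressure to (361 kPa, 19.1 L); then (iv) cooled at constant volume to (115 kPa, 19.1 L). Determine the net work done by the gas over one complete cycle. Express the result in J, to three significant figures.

Constant-volume legs do no work.
W(i) = (115)(9.28 − 19.1) = -1129 J; W(iii) = (361)(19.1 − 9.28) = 3545 J.
W_net = -1129 + 3545 = 2416 J (the clockwise enclosed area).

W_net ≈ 2420 J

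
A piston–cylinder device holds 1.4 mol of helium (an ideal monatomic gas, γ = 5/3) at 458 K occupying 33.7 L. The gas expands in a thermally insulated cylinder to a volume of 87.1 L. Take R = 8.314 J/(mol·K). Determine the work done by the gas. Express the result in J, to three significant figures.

W ≈ 3750 J

Adiabatic: TV^(γ−1) = const with γ = 5/3.
T₂ = T₁ (V₁/V₂)^(γ−1) = 458 × (33.7/87.1)^0.667 = 458 × 0.531 = 243.2 K.
W_by = nCᵥ(T₁ − T₂) = (1.4)(12.47)(458 − 243.2) = 3751 J.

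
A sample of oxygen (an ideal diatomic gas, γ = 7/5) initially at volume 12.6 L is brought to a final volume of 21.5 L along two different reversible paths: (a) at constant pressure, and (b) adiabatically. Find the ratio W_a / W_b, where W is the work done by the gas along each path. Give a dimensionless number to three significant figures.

W_a / W_b ≈ 1.47

Path (a) isobaric: W = P₁(V₂ − V₁) → W_a/(P₁V₁) = 0.7063.
Path (b) adiabatic: W = P₁V₁(1 − (V₁/V₂)^(γ−1))/(γ−1) → W_b/(P₁V₁) = 0.4811.
W_a / W_b = 0.7063 / 0.4811 = 1.468.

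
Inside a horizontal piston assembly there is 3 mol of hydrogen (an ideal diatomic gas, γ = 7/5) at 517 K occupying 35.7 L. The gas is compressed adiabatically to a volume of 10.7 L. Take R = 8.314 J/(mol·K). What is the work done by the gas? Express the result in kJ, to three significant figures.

W ≈ -20.0 kJ

Adiabatic: TV^(γ−1) = const with γ = 7/5.
T₂ = T₁ (V₁/V₂)^(γ−1) = 517 × (35.7/10.7)^0.4 = 517 × 1.619 = 837.2 K.
W_by = nCᵥ(T₁ − T₂) = (3)(20.79)(517 − 837.2) = -19963 J.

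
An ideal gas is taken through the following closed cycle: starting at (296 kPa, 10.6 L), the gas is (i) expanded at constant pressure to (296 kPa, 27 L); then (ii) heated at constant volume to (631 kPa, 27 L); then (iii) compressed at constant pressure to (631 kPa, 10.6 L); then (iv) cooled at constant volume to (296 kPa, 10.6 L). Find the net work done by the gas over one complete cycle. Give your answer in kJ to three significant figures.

W_net ≈ -5.49 kJ

Constant-volume legs do no work.
W(i) = (296)(27 − 10.6) = 4854 J; W(iii) = (631)(10.6 − 27) = -10348 J.
W_net = 4854 − 10348 = -5494 J (the counter-clockwise enclosed area).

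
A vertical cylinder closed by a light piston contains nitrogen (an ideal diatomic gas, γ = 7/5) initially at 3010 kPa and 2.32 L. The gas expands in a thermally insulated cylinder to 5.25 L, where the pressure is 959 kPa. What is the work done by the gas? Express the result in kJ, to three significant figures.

W ≈ 4.87 kJ

Adiabatic: W = (P₁V₁ − P₂V₂)/(γ − 1) with γ = 7/5.
P₁V₁ = 6983 J, P₂V₂ = 5035 J.
W = (6983 − 5035) / 0.4 = 4871 J.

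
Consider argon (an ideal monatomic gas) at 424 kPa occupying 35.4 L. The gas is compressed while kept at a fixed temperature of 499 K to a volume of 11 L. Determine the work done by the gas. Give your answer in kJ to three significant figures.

W ≈ -17.5 kJ

Isothermal: W = nRT ln(V₂/V₁) = P₁V₁ ln(V₂/V₁).
P₁V₁ = (424 kPa)(35.4 L) = 15010 J.
W = 15010 × ln(11/35.4) = 15010 × -1.169
W_by_gas = -17543 J.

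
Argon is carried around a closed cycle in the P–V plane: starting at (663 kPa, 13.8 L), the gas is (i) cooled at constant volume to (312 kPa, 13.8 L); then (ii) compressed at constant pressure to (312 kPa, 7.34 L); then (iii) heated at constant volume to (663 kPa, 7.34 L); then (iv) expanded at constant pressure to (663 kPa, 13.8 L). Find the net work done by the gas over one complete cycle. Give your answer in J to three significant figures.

W_net ≈ 2270 J

Constant-volume legs do no work.
W(ii) = (312)(7.34 − 13.8) = -2016 J; W(iv) = (663)(13.8 − 7.34) = 4283 J.
W_net = -2016 + 4283 = 2267 J (the clockwise enclosed area).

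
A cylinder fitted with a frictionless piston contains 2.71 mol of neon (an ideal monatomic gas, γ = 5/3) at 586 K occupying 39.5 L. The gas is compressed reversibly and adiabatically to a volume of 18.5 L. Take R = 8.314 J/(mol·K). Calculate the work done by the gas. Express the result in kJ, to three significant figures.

W ≈ -13.0 kJ

Adiabatic: TV^(γ−1) = const with γ = 5/3.
T₂ = T₁ (V₁/V₂)^(γ−1) = 586 × (39.5/18.5)^0.667 = 586 × 1.658 = 971.7 K.
W_by = nCᵥ(T₁ − T₂) = (2.71)(12.47)(586 − 971.7) = -13034 J.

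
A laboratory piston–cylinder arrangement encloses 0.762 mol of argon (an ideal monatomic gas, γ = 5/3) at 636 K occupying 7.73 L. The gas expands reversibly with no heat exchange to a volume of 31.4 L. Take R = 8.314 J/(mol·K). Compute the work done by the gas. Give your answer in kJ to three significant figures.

W ≈ 3.67 kJ

Adiabatic: TV^(γ−1) = const with γ = 5/3.
T₂ = T₁ (V₁/V₂)^(γ−1) = 636 × (7.73/31.4)^0.667 = 636 × 0.3928 = 249.8 K.
W_by = nCᵥ(T₁ − T₂) = (0.762)(12.47)(636 − 249.8) = 3670 J.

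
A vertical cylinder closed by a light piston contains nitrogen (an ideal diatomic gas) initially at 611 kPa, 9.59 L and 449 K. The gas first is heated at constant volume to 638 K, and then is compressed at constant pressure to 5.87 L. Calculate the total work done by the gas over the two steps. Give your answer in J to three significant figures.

Step 1 (isochoric): W = 0 (constant volume).
After step 1: P = 868.2 kPa (V unchanged).
Step 2 (isobaric): W = PΔV = (868.2 kPa)(5.87 − 9.59 L) = -3230 J.
W_total = 0 − 3230 = -3230 J.

W_total ≈ -3230 J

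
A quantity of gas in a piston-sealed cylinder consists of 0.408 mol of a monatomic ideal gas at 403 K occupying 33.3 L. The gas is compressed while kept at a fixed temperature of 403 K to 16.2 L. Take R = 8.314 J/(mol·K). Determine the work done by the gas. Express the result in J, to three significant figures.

W ≈ -985 J

Isothermal: W = nRT ln(V₂/V₁).
W = (0.408)(8.314)(403) × ln(16.2/33.3)
  = 1367 × -0.7205
W_by_gas = -985 J.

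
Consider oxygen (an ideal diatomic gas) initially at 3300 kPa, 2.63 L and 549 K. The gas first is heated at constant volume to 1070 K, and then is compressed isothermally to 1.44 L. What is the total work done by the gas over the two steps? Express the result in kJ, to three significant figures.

W_total ≈ -10.2 kJ

Step 1 (isochoric): W = 0 (constant volume).
After step 1: P = 6432 kPa (V unchanged).
Step 2 (isothermal): W = P₁V₁ ln(V₂/V₁) = (16915) ln(1.44/2.63) = -10189 J.
W_total = 0 − 10189 = -10189 J.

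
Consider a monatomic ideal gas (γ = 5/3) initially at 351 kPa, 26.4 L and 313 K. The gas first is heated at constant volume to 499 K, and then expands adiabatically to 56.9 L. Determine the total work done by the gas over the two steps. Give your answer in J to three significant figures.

W_total ≈ 8880 J

Step 1 (isochoric): W = 0 (constant volume).
After step 1: P = 559.6 kPa (V unchanged).
Step 2 (adiabatic): W = (P₁V₁ − P₂V₂)/(γ−1) = (14773 − 8854)/0.667 = 8879 J.
W_total = 0 + 8879 = 8879 J.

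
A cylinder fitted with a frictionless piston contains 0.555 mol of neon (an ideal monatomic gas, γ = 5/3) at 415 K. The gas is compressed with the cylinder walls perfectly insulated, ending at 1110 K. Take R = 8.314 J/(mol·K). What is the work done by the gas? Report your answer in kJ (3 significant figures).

W ≈ -4.81 kJ

Adiabatic ⇒ Q = 0, so W_by = −ΔU = nCᵥ(T₁ − T₂).
Cᵥ = 3R/2 = 12.47 J/(mol·K).
W = (0.555)(12.47)(415 − 1110) = -4810 J.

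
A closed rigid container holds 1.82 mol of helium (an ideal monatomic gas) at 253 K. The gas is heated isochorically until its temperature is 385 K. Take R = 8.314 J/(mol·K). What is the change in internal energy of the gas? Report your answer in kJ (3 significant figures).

Constant volume ⇒ W = 0, so Q = ΔU = nCᵥΔT with Cᵥ = 3R/2 = 12.47 J/(mol·K).
ΔU = (1.82)(12.47)(385 − 253) = 2996 J.

ΔU ≈ 3.00 kJ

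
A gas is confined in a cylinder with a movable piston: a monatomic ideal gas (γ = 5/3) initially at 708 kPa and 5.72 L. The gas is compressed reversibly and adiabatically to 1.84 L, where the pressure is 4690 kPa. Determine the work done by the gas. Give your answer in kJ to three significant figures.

Adiabatic: W = (P₁V₁ − P₂V₂)/(γ − 1) with γ = 5/3.
P₁V₁ = 4050 J, P₂V₂ = 8630 J.
W = (4050 − 8630) / 0.6667 = -6870 J.

W ≈ -6.87 kJ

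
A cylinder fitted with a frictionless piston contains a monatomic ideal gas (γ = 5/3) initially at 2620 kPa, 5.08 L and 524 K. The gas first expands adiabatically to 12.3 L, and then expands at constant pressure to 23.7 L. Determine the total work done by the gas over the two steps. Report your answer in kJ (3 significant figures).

W_total ≈ 15.7 kJ

Step 1 (adiabatic): W = (P₁V₁ − P₂V₂)/(γ−1) = (13310 − 7381)/0.667 = 8892 J.
After step 1: P = 600.1 kPa, V = 12.3 L, T = 290.6 K.
Step 2 (isobaric): W = PΔV = (600.1 kPa)(23.7 − 12.3 L) = 6841 J.
W_total = 8892 + 6841 = 15734 J.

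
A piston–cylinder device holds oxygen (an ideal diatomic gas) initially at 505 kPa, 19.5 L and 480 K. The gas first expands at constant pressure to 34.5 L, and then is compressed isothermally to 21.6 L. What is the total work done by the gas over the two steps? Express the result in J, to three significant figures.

W_total ≈ -583 J

Step 1 (isobaric): W = PΔV = (505 kPa)(34.5 − 19.5 L) = 7575 J.
After step 1: P = 505 kPa, V = 34.5 L, T = 849.2 K.
Step 2 (isothermal): W = P₁V₁ ln(V₂/V₁) = (17422) ln(21.6/34.5) = -8158 J.
W_total = 7575 − 8158 = -583.4 J.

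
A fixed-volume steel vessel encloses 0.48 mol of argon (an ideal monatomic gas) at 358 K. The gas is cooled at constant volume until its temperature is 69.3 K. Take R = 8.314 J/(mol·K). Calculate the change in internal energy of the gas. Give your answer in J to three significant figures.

ΔU ≈ -1730 J

Constant volume ⇒ W = 0, so Q = ΔU = nCᵥΔT with Cᵥ = 3R/2 = 12.47 J/(mol·K).
ΔU = (0.48)(12.47)(69.3 − 358) = -1728 J.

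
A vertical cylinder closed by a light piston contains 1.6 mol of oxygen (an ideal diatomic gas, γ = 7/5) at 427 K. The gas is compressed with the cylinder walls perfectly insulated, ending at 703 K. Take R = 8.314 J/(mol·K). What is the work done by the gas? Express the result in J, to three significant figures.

Adiabatic ⇒ Q = 0, so W_by = −ΔU = nCᵥ(T₁ − T₂).
Cᵥ = 5R/2 = 20.79 J/(mol·K).
W = (1.6)(20.79)(427 − 703) = -9179 J.

W ≈ -9180 J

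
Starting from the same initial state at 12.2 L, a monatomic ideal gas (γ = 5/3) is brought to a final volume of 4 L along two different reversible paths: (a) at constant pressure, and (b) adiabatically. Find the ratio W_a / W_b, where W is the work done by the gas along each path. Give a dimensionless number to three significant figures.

W_a / W_b ≈ 0.406

Path (a) isobaric: W = P₁(V₂ − V₁) → W_a/(P₁V₁) = -0.6721.
Path (b) adiabatic: W = P₁V₁(1 − (V₁/V₂)^(γ−1))/(γ−1) → W_b/(P₁V₁) = -1.655.
W_a / W_b = -0.6721 / -1.655 = 0.4062.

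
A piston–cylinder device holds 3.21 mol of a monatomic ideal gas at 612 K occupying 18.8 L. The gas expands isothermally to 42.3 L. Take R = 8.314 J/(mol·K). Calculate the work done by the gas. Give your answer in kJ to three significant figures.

Isothermal: W = nRT ln(V₂/V₁).
W = (3.21)(8.314)(612) × ln(42.3/18.8)
  = 16333 × 0.8109
W_by_gas = 13245 J.

W ≈ 13.2 kJ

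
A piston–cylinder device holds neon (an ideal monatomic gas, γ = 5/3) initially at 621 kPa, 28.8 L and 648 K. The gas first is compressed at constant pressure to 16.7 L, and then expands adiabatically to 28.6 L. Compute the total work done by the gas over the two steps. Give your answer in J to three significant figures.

Step 1 (isobaric): W = PΔV = (621 kPa)(16.7 − 28.8 L) = -7514 J.
After step 1: P = 621 kPa, V = 16.7 L, T = 375.8 K.
Step 2 (adiabatic): W = (P₁V₁ − P₂V₂)/(γ−1) = (10371 − 7245)/0.667 = 4688 J.
W_total = -7514 + 4688 = -2826 J.

W_total ≈ -2830 J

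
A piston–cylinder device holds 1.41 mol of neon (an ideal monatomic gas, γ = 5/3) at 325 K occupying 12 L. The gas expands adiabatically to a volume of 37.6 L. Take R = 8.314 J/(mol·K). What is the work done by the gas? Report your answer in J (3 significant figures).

Adiabatic: TV^(γ−1) = const with γ = 5/3.
T₂ = T₁ (V₁/V₂)^(γ−1) = 325 × (12/37.6)^0.667 = 325 × 0.467 = 151.8 K.
W_by = nCᵥ(T₁ − T₂) = (1.41)(12.47)(325 − 151.8) = 3046 J.

W ≈ 3050 J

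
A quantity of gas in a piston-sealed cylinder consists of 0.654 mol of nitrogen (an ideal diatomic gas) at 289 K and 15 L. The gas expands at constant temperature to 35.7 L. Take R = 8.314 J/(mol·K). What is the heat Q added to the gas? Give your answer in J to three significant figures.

Q ≈ 1360 J

Isothermal ⇒ ΔU = 0, so Q = W = nRT ln(V₂/V₁).
Q = (0.654)(8.314)(289) ln(35.7/15) = 1571 × 0.8671 = 1363 J.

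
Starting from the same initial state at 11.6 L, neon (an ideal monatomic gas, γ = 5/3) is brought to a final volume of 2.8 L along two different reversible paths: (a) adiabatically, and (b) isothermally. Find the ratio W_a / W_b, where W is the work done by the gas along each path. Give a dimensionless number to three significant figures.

Path (a) adiabatic: W = P₁V₁(1 − (V₁/V₂)^(γ−1))/(γ−1) → W_a/(P₁V₁) = -2.369.
Path (b) isothermal: W = P₁V₁ ln(V₂/V₁) → W_b/(P₁V₁) = -1.421.
W_a / W_b = -2.369 / -1.421 = 1.667.

W_a / W_b ≈ 1.67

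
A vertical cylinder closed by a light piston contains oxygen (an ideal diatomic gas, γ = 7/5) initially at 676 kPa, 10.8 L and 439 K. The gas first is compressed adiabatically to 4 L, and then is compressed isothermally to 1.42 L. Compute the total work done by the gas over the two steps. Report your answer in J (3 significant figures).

W_total ≈ -20200 J

Step 1 (adiabatic): W = (P₁V₁ − P₂V₂)/(γ−1) = (7301 − 10862)/0.4 = -8903 J.
After step 1: P = 2716 kPa, V = 4 L, T = 653.1 K.
Step 2 (isothermal): W = P₁V₁ ln(V₂/V₁) = (10862) ln(1.42/4) = -11249 J.
W_total = -8903 − 11249 = -20153 J.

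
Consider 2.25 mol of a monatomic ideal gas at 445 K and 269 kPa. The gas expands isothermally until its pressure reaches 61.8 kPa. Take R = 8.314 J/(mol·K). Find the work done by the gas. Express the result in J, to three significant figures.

Isothermal process: W = nRT ln(V₂/V₁) = nRT ln(P₁/P₂).
W = (2.25)(8.314)(445) × ln(269/61.8)
  = 8324 × ln(4.353) = 8324 × 1.471
W_by_gas = 12244 J.

W ≈ 12200 J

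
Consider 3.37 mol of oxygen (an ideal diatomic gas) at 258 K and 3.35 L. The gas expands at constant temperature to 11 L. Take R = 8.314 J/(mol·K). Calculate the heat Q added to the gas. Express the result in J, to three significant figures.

Q ≈ 8590 J

Isothermal ⇒ ΔU = 0, so Q = W = nRT ln(V₂/V₁).
Q = (3.37)(8.314)(258) ln(11/3.35) = 7229 × 1.189 = 8594 J.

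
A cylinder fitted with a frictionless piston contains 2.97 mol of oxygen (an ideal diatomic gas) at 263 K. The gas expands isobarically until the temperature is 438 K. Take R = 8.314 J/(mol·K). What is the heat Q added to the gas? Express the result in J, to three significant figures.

Isobaric: W = nRΔT = (2.97)(8.314)(175) = 4321 J.
ΔU = nCᵥΔT with Cᵥ = 5R/2: ΔU = (2.97)(20.79)(175) = 10803 J.
Q = ΔU + W = 10803 + 4321 = 15124 J.

Q ≈ 15100 J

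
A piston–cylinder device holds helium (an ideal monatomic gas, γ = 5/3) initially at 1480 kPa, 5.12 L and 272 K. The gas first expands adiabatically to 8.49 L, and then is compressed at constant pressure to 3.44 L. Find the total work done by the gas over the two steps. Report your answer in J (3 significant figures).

Step 1 (adiabatic): W = (P₁V₁ − P₂V₂)/(γ−1) = (7578 − 5409)/0.667 = 3253 J.
After step 1: P = 637.1 kPa, V = 8.49 L, T = 194.2 K.
Step 2 (isobaric): W = PΔV = (637.1 kPa)(3.44 − 8.49 L) = -3217 J.
W_total = 3253 − 3217 = 35.81 J.

W_total ≈ 35.8 J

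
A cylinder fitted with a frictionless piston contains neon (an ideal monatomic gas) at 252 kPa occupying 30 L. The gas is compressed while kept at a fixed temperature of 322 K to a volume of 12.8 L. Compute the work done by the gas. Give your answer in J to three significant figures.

W ≈ -6440 J

Isothermal: W = nRT ln(V₂/V₁) = P₁V₁ ln(V₂/V₁).
P₁V₁ = (252 kPa)(30 L) = 7560 J.
W = 7560 × ln(12.8/30) = 7560 × -0.8518
W_by_gas = -6439 J.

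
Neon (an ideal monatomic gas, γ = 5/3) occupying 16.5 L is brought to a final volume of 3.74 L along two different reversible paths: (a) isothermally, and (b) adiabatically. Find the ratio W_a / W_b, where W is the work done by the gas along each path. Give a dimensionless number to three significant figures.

W_a / W_b ≈ 0.586

Path (a) isothermal: W = P₁V₁ ln(V₂/V₁) → W_a/(P₁V₁) = -1.484.
Path (b) adiabatic: W = P₁V₁(1 − (V₁/V₂)^(γ−1))/(γ−1) → W_b/(P₁V₁) = -2.535.
W_a / W_b = -1.484 / -2.535 = 0.5855.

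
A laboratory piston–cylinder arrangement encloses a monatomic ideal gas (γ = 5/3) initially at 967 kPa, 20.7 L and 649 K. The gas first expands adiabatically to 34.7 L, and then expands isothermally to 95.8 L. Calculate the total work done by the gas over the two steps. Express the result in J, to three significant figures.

Step 1 (adiabatic): W = (P₁V₁ − P₂V₂)/(γ−1) = (20017 − 14185)/0.667 = 8748 J.
After step 1: P = 408.8 kPa, V = 34.7 L, T = 459.9 K.
Step 2 (isothermal): W = P₁V₁ ln(V₂/V₁) = (14185) ln(95.8/34.7) = 14405 J.
W_total = 8748 + 14405 = 23153 J.

W_total ≈ 23200 J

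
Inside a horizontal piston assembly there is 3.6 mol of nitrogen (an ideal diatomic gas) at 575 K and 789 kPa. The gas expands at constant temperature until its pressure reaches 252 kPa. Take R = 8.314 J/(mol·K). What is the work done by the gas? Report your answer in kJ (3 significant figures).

W ≈ 19.6 kJ

Isothermal process: W = nRT ln(V₂/V₁) = nRT ln(P₁/P₂).
W = (3.6)(8.314)(575) × ln(789/252)
  = 17210 × ln(3.131) = 17210 × 1.141
W_by_gas = 19642 J.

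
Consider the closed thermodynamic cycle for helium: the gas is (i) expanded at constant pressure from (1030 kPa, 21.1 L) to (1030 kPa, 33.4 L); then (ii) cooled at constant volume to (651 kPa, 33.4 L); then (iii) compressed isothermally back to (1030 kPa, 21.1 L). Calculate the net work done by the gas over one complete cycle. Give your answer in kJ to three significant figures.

W_net ≈ 2.68 kJ

Leg (i): W = PΔV = (1030)(33.4 − 21.1) = 12669 J.
Leg (ii): W = 0.
Leg (iii): W = PᵢVᵢ ln(V_f/Vᵢ) = (21743) ln(21.1/33.4) = -9986 J.
W_net = 12669 − 9986 = 2683 J.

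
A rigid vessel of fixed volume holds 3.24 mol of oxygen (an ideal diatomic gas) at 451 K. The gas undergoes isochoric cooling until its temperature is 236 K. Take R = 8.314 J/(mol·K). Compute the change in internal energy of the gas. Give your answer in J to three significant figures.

ΔU ≈ -14500 J

Constant volume ⇒ W = 0, so Q = ΔU = nCᵥΔT with Cᵥ = 5R/2 = 20.79 J/(mol·K).
ΔU = (3.24)(20.79)(236 − 451) = -14479 J.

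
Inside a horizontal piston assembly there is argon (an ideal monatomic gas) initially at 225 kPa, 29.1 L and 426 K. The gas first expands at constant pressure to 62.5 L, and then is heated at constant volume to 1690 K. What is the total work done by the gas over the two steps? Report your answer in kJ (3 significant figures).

Step 1 (isobaric): W = PΔV = (225 kPa)(62.5 − 29.1 L) = 7515 J.
Step 2 (isochoric): W = 0 (constant volume).
W_total = 7515 + 0 = 7515 J.

W_total ≈ 7.52 kJ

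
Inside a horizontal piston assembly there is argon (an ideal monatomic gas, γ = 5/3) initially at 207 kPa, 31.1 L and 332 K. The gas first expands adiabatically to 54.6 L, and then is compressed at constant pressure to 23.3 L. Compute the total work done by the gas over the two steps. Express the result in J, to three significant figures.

Step 1 (adiabatic): W = (P₁V₁ − P₂V₂)/(γ−1) = (6438 − 4424)/0.667 = 3021 J.
After step 1: P = 81.02 kPa, V = 54.6 L, T = 228.1 K.
Step 2 (isobaric): W = PΔV = (81.02 kPa)(23.3 − 54.6 L) = -2536 J.
W_total = 3021 − 2536 = 485.3 J.

W_total ≈ 485 J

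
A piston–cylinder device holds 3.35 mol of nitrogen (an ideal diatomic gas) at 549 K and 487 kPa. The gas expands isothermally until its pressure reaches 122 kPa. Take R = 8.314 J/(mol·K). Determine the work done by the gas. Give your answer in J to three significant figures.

W ≈ 21200 J

Isothermal process: W = nRT ln(V₂/V₁) = nRT ln(P₁/P₂).
W = (3.35)(8.314)(549) × ln(487/122)
  = 15291 × ln(3.992) = 15291 × 1.384
W_by_gas = 21166 J.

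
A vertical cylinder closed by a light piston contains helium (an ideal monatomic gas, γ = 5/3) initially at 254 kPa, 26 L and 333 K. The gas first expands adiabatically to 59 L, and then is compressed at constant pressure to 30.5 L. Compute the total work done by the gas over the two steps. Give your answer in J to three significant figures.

W_total ≈ 2320 J

Step 1 (adiabatic): W = (P₁V₁ − P₂V₂)/(γ−1) = (6604 − 3824)/0.667 = 4170 J.
After step 1: P = 64.82 kPa, V = 59 L, T = 192.8 K.
Step 2 (isobaric): W = PΔV = (64.82 kPa)(30.5 − 59 L) = -1847 J.
W_total = 4170 − 1847 = 2322 J.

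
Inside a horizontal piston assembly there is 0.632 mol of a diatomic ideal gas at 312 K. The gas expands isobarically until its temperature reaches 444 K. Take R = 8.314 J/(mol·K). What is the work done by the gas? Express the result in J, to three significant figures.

Isobaric: W = P ΔV = nR ΔT.
W = (0.632)(8.314)(444 − 312) = 693.6 J.

W ≈ 694 J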